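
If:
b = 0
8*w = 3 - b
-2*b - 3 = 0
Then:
No Solution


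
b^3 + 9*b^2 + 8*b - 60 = (b - 2)*(b + 5)*(b + 6)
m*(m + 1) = m^2 + m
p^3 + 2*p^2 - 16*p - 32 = (p - 4)*(p + 2)*(p + 4)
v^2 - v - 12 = (v - 4)*(v + 3)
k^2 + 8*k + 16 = (k + 4)^2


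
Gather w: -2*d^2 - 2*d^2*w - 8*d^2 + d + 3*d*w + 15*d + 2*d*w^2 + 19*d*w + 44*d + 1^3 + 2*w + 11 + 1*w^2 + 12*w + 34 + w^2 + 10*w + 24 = -10*d^2 + 60*d + w^2*(2*d + 2) + w*(-2*d^2 + 22*d + 24) + 70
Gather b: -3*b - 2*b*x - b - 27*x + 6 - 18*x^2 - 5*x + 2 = b*(-2*x - 4) - 18*x^2 - 32*x + 8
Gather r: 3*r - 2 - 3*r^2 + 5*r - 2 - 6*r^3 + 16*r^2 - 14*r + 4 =-6*r^3 + 13*r^2 - 6*r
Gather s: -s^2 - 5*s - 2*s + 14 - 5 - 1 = -s^2 - 7*s + 8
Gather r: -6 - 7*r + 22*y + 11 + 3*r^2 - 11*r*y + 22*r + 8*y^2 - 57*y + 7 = 3*r^2 + r*(15 - 11*y) + 8*y^2 - 35*y + 12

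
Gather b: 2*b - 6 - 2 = 2*b - 8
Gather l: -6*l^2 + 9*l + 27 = -6*l^2 + 9*l + 27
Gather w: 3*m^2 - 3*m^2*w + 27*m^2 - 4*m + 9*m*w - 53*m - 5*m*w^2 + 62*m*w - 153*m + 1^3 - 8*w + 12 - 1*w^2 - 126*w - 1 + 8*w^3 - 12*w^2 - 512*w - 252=30*m^2 - 210*m + 8*w^3 + w^2*(-5*m - 13) + w*(-3*m^2 + 71*m - 646) - 240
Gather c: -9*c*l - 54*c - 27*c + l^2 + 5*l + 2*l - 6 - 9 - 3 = c*(-9*l - 81) + l^2 + 7*l - 18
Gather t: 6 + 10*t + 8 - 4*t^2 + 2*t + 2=-4*t^2 + 12*t + 16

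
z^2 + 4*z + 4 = (z + 2)^2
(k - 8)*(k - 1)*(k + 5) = k^3 - 4*k^2 - 37*k + 40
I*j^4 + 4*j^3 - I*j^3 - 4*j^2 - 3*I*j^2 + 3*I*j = j*(j - 3*I)*(j - I)*(I*j - I)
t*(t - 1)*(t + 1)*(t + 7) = t^4 + 7*t^3 - t^2 - 7*t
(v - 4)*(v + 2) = v^2 - 2*v - 8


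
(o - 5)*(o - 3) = o^2 - 8*o + 15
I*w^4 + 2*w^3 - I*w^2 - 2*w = w*(w - 1)*(w - 2*I)*(I*w + I)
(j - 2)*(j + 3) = j^2 + j - 6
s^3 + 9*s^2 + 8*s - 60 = (s - 2)*(s + 5)*(s + 6)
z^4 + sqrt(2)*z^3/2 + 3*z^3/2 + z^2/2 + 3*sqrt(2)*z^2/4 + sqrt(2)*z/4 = z*(z + 1/2)*(z + 1)*(z + sqrt(2)/2)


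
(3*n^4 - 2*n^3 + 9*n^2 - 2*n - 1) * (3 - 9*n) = -27*n^5 + 27*n^4 - 87*n^3 + 45*n^2 + 3*n - 3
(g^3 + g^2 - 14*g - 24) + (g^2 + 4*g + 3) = g^3 + 2*g^2 - 10*g - 21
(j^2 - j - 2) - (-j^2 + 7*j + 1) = 2*j^2 - 8*j - 3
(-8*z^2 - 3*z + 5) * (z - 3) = -8*z^3 + 21*z^2 + 14*z - 15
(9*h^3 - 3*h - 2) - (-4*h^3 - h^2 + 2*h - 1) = 13*h^3 + h^2 - 5*h - 1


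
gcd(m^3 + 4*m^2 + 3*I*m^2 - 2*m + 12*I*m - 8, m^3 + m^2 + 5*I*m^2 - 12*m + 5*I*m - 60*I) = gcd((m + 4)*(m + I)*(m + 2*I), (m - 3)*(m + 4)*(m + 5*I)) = m + 4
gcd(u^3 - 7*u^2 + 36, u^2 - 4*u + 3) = u - 3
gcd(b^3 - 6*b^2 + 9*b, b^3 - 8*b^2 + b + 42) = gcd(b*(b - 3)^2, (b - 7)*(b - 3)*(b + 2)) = b - 3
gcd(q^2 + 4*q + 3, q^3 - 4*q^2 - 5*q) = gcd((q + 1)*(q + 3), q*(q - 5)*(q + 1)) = q + 1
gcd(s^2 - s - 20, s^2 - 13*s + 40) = s - 5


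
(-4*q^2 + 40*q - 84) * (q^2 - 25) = -4*q^4 + 40*q^3 + 16*q^2 - 1000*q + 2100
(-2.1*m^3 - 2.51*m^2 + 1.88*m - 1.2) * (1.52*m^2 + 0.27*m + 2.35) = -3.192*m^5 - 4.3822*m^4 - 2.7551*m^3 - 7.2149*m^2 + 4.094*m - 2.82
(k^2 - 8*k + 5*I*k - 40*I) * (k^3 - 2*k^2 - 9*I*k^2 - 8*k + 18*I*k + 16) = k^5 - 10*k^4 - 4*I*k^4 + 53*k^3 + 40*I*k^3 - 370*k^2 - 104*I*k^2 + 592*k + 400*I*k - 640*I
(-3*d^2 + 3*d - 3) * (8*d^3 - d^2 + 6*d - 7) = -24*d^5 + 27*d^4 - 45*d^3 + 42*d^2 - 39*d + 21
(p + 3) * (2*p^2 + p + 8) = 2*p^3 + 7*p^2 + 11*p + 24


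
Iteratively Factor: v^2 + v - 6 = (v + 3)*(v - 2)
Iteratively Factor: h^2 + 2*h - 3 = (h + 3)*(h - 1)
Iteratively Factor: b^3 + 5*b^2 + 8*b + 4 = (b + 2)*(b^2 + 3*b + 2) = (b + 1)*(b + 2)*(b + 2)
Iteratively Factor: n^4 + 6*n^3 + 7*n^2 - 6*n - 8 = (n + 1)*(n^3 + 5*n^2 + 2*n - 8) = (n - 1)*(n + 1)*(n^2 + 6*n + 8) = (n - 1)*(n + 1)*(n + 4)*(n + 2)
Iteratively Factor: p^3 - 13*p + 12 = (p + 4)*(p^2 - 4*p + 3) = (p - 1)*(p + 4)*(p - 3)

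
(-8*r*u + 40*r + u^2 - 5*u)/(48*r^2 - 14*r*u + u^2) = (5 - u)/(6*r - u)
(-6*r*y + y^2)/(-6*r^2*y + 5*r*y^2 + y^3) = (-6*r + y)/(-6*r^2 + 5*r*y + y^2)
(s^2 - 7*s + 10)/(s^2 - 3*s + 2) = (s - 5)/(s - 1)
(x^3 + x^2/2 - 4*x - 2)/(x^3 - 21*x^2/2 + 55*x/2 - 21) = (2*x^2 + 5*x + 2)/(2*x^2 - 17*x + 21)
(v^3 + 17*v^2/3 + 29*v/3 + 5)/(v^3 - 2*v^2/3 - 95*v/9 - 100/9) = 3*(v^2 + 4*v + 3)/(3*v^2 - 7*v - 20)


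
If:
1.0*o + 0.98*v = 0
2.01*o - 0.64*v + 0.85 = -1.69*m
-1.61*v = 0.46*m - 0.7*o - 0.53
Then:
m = -0.11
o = -0.25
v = 0.25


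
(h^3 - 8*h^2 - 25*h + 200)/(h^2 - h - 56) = (h^2 - 25)/(h + 7)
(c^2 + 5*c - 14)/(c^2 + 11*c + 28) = (c - 2)/(c + 4)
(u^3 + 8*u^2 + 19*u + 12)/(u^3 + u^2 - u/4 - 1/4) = 4*(u^2 + 7*u + 12)/(4*u^2 - 1)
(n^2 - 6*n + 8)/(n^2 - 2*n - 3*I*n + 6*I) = (n - 4)/(n - 3*I)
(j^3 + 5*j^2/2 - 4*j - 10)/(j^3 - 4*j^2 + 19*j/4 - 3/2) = 2*(2*j^2 + 9*j + 10)/(4*j^2 - 8*j + 3)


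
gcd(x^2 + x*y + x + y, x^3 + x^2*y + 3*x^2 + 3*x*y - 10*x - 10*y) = x + y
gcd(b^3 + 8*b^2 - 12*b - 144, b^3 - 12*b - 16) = b - 4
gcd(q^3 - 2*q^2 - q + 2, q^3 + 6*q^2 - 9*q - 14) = q^2 - q - 2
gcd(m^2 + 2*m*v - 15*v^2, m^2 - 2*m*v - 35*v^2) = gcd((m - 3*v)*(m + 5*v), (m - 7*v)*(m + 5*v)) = m + 5*v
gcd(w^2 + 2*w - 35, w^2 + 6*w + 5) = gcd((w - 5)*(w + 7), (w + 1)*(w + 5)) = 1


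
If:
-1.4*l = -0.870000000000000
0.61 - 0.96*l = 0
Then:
No Solution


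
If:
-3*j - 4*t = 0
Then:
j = -4*t/3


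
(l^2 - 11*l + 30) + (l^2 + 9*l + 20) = 2*l^2 - 2*l + 50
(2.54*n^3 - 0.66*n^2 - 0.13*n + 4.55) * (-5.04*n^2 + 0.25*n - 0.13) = -12.8016*n^5 + 3.9614*n^4 + 0.16*n^3 - 22.8787*n^2 + 1.1544*n - 0.5915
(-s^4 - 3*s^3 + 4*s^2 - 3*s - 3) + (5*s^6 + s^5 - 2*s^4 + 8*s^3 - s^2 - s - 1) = 5*s^6 + s^5 - 3*s^4 + 5*s^3 + 3*s^2 - 4*s - 4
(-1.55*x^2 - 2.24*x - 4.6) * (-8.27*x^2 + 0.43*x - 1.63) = 12.8185*x^4 + 17.8583*x^3 + 39.6053*x^2 + 1.6732*x + 7.498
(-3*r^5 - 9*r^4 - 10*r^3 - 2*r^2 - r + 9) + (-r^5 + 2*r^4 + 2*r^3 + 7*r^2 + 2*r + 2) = -4*r^5 - 7*r^4 - 8*r^3 + 5*r^2 + r + 11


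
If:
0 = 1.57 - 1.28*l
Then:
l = 1.23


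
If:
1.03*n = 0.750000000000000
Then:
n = 0.73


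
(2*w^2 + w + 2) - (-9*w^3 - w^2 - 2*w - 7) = 9*w^3 + 3*w^2 + 3*w + 9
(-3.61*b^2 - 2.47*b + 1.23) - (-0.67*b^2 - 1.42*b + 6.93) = -2.94*b^2 - 1.05*b - 5.7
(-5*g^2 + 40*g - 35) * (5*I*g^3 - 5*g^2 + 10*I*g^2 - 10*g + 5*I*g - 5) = -25*I*g^5 + 25*g^4 + 150*I*g^4 - 150*g^3 + 200*I*g^3 - 200*g^2 - 150*I*g^2 + 150*g - 175*I*g + 175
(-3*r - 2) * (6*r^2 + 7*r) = -18*r^3 - 33*r^2 - 14*r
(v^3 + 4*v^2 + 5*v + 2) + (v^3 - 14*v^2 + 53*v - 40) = 2*v^3 - 10*v^2 + 58*v - 38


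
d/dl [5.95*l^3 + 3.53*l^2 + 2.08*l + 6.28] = 17.85*l^2 + 7.06*l + 2.08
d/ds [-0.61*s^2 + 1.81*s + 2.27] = 1.81 - 1.22*s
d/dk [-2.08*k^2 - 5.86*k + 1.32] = -4.16*k - 5.86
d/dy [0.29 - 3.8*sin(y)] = -3.8*cos(y)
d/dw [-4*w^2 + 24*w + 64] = 24 - 8*w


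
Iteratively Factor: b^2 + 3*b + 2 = (b + 2)*(b + 1)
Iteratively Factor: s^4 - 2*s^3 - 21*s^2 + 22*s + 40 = (s + 1)*(s^3 - 3*s^2 - 18*s + 40) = (s - 2)*(s + 1)*(s^2 - s - 20) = (s - 5)*(s - 2)*(s + 1)*(s + 4)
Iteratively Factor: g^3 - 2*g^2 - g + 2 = (g + 1)*(g^2 - 3*g + 2) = (g - 1)*(g + 1)*(g - 2)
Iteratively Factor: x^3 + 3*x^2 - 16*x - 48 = (x - 4)*(x^2 + 7*x + 12) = (x - 4)*(x + 3)*(x + 4)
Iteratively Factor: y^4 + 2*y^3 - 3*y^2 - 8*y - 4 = (y + 1)*(y^3 + y^2 - 4*y - 4) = (y + 1)^2*(y^2 - 4) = (y - 2)*(y + 1)^2*(y + 2)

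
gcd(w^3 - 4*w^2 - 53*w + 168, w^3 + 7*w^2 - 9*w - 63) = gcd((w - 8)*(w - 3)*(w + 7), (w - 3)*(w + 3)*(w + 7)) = w^2 + 4*w - 21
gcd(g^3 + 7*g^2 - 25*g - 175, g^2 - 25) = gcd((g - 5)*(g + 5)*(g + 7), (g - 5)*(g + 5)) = g^2 - 25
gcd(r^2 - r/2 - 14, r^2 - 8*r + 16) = r - 4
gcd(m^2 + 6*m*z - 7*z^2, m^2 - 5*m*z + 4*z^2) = -m + z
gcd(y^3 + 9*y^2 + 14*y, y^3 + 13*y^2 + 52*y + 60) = y + 2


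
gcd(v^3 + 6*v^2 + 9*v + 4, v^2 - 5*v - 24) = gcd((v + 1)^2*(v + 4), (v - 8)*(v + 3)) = 1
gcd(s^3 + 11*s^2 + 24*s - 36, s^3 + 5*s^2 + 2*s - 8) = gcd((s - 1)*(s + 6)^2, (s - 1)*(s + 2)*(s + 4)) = s - 1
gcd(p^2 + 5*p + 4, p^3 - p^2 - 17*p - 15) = p + 1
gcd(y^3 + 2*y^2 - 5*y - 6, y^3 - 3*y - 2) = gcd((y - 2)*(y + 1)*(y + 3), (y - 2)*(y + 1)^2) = y^2 - y - 2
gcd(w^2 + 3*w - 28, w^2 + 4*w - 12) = 1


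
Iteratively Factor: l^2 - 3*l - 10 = (l - 5)*(l + 2)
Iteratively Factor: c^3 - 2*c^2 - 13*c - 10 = (c + 1)*(c^2 - 3*c - 10) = (c - 5)*(c + 1)*(c + 2)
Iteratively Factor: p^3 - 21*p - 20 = (p - 5)*(p^2 + 5*p + 4) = (p - 5)*(p + 1)*(p + 4)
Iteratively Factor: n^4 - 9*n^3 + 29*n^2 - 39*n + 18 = (n - 3)*(n^3 - 6*n^2 + 11*n - 6) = (n - 3)^2*(n^2 - 3*n + 2) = (n - 3)^2*(n - 1)*(n - 2)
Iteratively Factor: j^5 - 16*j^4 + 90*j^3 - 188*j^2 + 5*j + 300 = (j - 5)*(j^4 - 11*j^3 + 35*j^2 - 13*j - 60) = (j - 5)^2*(j^3 - 6*j^2 + 5*j + 12) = (j - 5)^2*(j - 3)*(j^2 - 3*j - 4) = (j - 5)^2*(j - 3)*(j + 1)*(j - 4)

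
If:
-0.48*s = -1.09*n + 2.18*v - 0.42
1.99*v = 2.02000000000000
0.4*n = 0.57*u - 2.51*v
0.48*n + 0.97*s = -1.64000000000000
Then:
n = 0.74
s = -2.06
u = 4.99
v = 1.02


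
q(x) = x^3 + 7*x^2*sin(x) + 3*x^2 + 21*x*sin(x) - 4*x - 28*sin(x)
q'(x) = 7*x^2*cos(x) + 3*x^2 + 14*x*sin(x) + 21*x*cos(x) + 6*x + 21*sin(x) - 28*cos(x) - 4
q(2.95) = 58.04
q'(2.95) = -41.46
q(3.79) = -9.51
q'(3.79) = -104.16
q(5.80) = 119.85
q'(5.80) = 375.82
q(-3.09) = 12.84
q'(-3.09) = 33.27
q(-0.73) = 30.54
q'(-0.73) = -43.48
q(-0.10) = 3.43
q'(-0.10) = -36.41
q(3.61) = 8.93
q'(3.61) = -99.60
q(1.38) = 16.87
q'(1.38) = 52.30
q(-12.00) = -857.37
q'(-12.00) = 891.45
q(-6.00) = -56.62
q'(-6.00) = 144.49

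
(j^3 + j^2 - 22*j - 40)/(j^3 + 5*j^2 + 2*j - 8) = (j - 5)/(j - 1)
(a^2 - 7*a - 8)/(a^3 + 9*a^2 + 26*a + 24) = (a^2 - 7*a - 8)/(a^3 + 9*a^2 + 26*a + 24)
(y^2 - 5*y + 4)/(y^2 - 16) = (y - 1)/(y + 4)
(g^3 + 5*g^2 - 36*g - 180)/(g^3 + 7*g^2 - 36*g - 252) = (g + 5)/(g + 7)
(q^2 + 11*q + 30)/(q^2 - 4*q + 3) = (q^2 + 11*q + 30)/(q^2 - 4*q + 3)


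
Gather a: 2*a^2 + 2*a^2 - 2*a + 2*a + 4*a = 4*a^2 + 4*a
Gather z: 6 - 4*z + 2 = 8 - 4*z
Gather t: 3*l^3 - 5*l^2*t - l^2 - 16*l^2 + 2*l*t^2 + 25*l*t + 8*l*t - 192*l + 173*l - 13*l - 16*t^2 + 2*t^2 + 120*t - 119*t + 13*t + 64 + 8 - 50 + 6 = 3*l^3 - 17*l^2 - 32*l + t^2*(2*l - 14) + t*(-5*l^2 + 33*l + 14) + 28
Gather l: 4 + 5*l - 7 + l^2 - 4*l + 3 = l^2 + l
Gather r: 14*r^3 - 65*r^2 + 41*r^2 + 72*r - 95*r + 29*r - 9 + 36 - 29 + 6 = 14*r^3 - 24*r^2 + 6*r + 4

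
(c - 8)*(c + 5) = c^2 - 3*c - 40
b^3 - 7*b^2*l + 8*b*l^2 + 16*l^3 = (b - 4*l)^2*(b + l)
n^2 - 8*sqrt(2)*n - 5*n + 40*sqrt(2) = (n - 5)*(n - 8*sqrt(2))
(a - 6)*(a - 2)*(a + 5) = a^3 - 3*a^2 - 28*a + 60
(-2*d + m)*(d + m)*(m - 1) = -2*d^2*m + 2*d^2 - d*m^2 + d*m + m^3 - m^2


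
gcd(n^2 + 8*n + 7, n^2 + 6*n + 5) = n + 1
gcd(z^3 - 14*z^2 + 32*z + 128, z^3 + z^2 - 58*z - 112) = z^2 - 6*z - 16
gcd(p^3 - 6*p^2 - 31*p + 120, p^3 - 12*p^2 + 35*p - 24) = p^2 - 11*p + 24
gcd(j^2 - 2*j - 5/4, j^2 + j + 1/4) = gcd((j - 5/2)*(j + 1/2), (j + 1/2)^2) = j + 1/2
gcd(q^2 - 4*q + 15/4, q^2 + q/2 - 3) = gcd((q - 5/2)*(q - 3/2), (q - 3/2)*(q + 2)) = q - 3/2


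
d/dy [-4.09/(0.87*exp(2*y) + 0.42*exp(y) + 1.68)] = (7.1166*exp(y) + 1.7178)*exp(y)/(0.87*exp(2*y) + 0.42*exp(y) + 1.68)^2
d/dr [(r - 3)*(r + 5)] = 2*r + 2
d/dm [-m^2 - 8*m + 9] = -2*m - 8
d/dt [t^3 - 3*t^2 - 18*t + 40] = 3*t^2 - 6*t - 18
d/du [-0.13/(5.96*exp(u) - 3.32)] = 0.7748*exp(u)/(5.96*exp(u) - 3.32)^2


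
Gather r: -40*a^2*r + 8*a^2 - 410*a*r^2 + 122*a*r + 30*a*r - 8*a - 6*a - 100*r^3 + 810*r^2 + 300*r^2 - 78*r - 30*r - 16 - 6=8*a^2 - 14*a - 100*r^3 + r^2*(1110 - 410*a) + r*(-40*a^2 + 152*a - 108) - 22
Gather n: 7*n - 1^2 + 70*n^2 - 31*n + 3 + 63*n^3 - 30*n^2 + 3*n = 63*n^3 + 40*n^2 - 21*n + 2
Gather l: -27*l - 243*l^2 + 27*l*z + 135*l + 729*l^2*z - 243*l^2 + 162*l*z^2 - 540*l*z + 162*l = l^2*(729*z - 486) + l*(162*z^2 - 513*z + 270)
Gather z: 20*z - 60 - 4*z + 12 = 16*z - 48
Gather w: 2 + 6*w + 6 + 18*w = 24*w + 8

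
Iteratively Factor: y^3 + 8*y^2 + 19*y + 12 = (y + 1)*(y^2 + 7*y + 12) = (y + 1)*(y + 4)*(y + 3)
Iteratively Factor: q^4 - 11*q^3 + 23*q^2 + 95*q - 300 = (q - 5)*(q^3 - 6*q^2 - 7*q + 60) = (q - 5)*(q + 3)*(q^2 - 9*q + 20) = (q - 5)^2*(q + 3)*(q - 4)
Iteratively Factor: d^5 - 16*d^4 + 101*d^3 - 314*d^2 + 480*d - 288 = (d - 3)*(d^4 - 13*d^3 + 62*d^2 - 128*d + 96) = (d - 4)*(d - 3)*(d^3 - 9*d^2 + 26*d - 24) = (d - 4)^2*(d - 3)*(d^2 - 5*d + 6) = (d - 4)^2*(d - 3)^2*(d - 2)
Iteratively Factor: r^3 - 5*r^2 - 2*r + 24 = (r + 2)*(r^2 - 7*r + 12) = (r - 4)*(r + 2)*(r - 3)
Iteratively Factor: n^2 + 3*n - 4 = (n + 4)*(n - 1)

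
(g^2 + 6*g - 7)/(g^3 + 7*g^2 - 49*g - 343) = (g - 1)/(g^2 - 49)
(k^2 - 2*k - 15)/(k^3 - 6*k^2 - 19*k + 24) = (k - 5)/(k^2 - 9*k + 8)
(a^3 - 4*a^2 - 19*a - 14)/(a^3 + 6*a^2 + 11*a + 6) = (a - 7)/(a + 3)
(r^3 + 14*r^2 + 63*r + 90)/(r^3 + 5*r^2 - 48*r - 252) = (r^2 + 8*r + 15)/(r^2 - r - 42)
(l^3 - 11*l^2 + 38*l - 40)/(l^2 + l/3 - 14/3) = 3*(l^2 - 9*l + 20)/(3*l + 7)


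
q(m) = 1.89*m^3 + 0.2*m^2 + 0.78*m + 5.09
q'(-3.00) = 50.61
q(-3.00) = -46.48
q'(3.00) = 53.01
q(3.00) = 60.26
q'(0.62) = 3.21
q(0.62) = 6.10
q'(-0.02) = 0.77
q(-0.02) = 5.07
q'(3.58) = 74.88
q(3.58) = 97.16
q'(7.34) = 309.19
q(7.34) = 768.98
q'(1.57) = 15.38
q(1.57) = 14.12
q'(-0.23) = 0.99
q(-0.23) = 4.90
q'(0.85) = 5.22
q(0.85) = 7.06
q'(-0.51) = 2.05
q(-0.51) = 4.49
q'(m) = 5.67*m^2 + 0.4*m + 0.78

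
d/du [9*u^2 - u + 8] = 18*u - 1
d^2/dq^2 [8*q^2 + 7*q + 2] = 16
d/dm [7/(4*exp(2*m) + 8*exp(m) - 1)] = -56*(exp(m) + 1)*exp(m)/(4*exp(2*m) + 8*exp(m) - 1)^2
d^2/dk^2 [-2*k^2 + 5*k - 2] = -4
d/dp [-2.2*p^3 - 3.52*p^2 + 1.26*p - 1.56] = -6.6*p^2 - 7.04*p + 1.26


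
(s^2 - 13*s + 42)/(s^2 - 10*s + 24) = (s - 7)/(s - 4)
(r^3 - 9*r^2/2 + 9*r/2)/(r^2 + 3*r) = (2*r^2 - 9*r + 9)/(2*(r + 3))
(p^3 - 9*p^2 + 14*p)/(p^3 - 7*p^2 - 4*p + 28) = p/(p + 2)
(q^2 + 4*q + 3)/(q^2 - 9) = (q + 1)/(q - 3)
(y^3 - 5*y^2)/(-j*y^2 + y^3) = (5 - y)/(j - y)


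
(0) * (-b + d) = 0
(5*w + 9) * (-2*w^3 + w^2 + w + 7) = -10*w^4 - 13*w^3 + 14*w^2 + 44*w + 63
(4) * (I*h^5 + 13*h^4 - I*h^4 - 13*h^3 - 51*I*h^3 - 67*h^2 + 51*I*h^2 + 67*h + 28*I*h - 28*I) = 4*I*h^5 + 52*h^4 - 4*I*h^4 - 52*h^3 - 204*I*h^3 - 268*h^2 + 204*I*h^2 + 268*h + 112*I*h - 112*I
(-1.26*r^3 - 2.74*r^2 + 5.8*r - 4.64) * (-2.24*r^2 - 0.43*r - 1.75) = 2.8224*r^5 + 6.6794*r^4 - 9.6088*r^3 + 12.6946*r^2 - 8.1548*r + 8.12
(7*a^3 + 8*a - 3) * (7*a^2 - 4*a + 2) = 49*a^5 - 28*a^4 + 70*a^3 - 53*a^2 + 28*a - 6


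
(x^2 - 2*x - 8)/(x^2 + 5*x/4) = 4*(x^2 - 2*x - 8)/(x*(4*x + 5))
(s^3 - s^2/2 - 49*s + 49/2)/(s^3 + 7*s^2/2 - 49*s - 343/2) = (2*s - 1)/(2*s + 7)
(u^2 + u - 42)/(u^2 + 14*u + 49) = (u - 6)/(u + 7)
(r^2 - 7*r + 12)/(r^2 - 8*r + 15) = (r - 4)/(r - 5)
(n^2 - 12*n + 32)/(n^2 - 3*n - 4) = (n - 8)/(n + 1)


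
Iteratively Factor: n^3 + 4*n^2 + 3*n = (n + 1)*(n^2 + 3*n) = (n + 1)*(n + 3)*(n)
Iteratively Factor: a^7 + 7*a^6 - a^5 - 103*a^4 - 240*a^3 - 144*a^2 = (a - 4)*(a^6 + 11*a^5 + 43*a^4 + 69*a^3 + 36*a^2) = (a - 4)*(a + 3)*(a^5 + 8*a^4 + 19*a^3 + 12*a^2) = a*(a - 4)*(a + 3)*(a^4 + 8*a^3 + 19*a^2 + 12*a) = a*(a - 4)*(a + 3)^2*(a^3 + 5*a^2 + 4*a) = a*(a - 4)*(a + 1)*(a + 3)^2*(a^2 + 4*a) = a*(a - 4)*(a + 1)*(a + 3)^2*(a + 4)*(a)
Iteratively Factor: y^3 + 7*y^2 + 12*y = (y)*(y^2 + 7*y + 12) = y*(y + 3)*(y + 4)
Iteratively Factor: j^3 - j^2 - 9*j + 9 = (j - 1)*(j^2 - 9) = (j - 3)*(j - 1)*(j + 3)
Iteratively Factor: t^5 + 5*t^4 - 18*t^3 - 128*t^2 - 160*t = (t + 4)*(t^4 + t^3 - 22*t^2 - 40*t) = (t + 4)^2*(t^3 - 3*t^2 - 10*t) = (t - 5)*(t + 4)^2*(t^2 + 2*t) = t*(t - 5)*(t + 4)^2*(t + 2)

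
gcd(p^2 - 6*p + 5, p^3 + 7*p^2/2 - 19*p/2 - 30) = 1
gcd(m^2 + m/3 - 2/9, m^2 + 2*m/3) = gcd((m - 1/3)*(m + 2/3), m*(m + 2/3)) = m + 2/3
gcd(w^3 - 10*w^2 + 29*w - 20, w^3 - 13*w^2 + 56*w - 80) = w^2 - 9*w + 20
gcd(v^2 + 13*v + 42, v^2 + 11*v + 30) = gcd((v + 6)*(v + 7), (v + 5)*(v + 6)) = v + 6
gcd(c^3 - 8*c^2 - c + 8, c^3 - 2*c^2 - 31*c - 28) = c + 1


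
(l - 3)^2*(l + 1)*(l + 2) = l^4 - 3*l^3 - 7*l^2 + 15*l + 18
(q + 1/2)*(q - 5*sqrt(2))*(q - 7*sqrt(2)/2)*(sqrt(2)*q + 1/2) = sqrt(2)*q^4 - 33*q^3/2 + sqrt(2)*q^3/2 - 33*q^2/4 + 123*sqrt(2)*q^2/4 + 35*q/2 + 123*sqrt(2)*q/8 + 35/4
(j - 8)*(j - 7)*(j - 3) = j^3 - 18*j^2 + 101*j - 168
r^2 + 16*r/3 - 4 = (r - 2/3)*(r + 6)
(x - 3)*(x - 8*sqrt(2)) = x^2 - 8*sqrt(2)*x - 3*x + 24*sqrt(2)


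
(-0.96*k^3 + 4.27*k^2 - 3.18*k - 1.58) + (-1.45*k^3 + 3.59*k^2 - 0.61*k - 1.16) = -2.41*k^3 + 7.86*k^2 - 3.79*k - 2.74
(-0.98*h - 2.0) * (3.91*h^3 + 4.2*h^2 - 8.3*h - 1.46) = -3.8318*h^4 - 11.936*h^3 - 0.266*h^2 + 18.0308*h + 2.92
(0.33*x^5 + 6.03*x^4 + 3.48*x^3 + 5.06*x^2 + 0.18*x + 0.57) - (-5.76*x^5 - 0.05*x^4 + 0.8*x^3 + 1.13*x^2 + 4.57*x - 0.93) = 6.09*x^5 + 6.08*x^4 + 2.68*x^3 + 3.93*x^2 - 4.39*x + 1.5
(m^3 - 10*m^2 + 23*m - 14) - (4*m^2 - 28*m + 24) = m^3 - 14*m^2 + 51*m - 38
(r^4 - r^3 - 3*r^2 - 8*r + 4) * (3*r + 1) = 3*r^5 - 2*r^4 - 10*r^3 - 27*r^2 + 4*r + 4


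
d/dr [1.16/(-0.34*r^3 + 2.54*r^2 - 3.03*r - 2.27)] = (1.1832*r^2 - 5.8928*r + 3.5148)/(0.34*r^3 - 2.54*r^2 + 3.03*r + 2.27)^2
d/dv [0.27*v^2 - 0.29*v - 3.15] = 0.54*v - 0.29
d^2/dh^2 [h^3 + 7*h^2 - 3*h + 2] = 6*h + 14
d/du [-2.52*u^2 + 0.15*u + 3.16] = 0.15 - 5.04*u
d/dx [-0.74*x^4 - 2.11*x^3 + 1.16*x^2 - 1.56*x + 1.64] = -2.96*x^3 - 6.33*x^2 + 2.32*x - 1.56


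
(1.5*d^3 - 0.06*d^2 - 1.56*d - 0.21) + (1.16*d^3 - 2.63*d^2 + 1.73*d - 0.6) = 2.66*d^3 - 2.69*d^2 + 0.17*d - 0.81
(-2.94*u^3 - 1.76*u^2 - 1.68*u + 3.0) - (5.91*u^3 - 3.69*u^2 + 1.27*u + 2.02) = -8.85*u^3 + 1.93*u^2 - 2.95*u + 0.98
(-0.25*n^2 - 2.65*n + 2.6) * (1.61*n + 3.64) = -0.4025*n^3 - 5.1765*n^2 - 5.46*n + 9.464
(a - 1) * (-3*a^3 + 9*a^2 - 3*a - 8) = -3*a^4 + 12*a^3 - 12*a^2 - 5*a + 8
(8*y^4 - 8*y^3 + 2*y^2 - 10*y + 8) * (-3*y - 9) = -24*y^5 - 48*y^4 + 66*y^3 + 12*y^2 + 66*y - 72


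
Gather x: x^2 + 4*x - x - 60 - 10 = x^2 + 3*x - 70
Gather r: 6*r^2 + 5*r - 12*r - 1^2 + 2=6*r^2 - 7*r + 1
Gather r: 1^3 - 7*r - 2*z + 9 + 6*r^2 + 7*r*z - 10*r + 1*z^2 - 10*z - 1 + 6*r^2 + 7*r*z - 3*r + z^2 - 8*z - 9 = 12*r^2 + r*(14*z - 20) + 2*z^2 - 20*z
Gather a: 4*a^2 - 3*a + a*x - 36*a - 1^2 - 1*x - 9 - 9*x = 4*a^2 + a*(x - 39) - 10*x - 10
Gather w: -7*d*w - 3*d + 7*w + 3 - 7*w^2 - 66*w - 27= -3*d - 7*w^2 + w*(-7*d - 59) - 24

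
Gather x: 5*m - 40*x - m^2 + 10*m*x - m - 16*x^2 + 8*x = -m^2 + 4*m - 16*x^2 + x*(10*m - 32)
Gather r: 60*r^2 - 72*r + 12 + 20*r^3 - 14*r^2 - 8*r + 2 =20*r^3 + 46*r^2 - 80*r + 14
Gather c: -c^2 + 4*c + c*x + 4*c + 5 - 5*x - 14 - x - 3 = -c^2 + c*(x + 8) - 6*x - 12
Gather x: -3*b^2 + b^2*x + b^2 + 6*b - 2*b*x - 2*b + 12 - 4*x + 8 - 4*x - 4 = -2*b^2 + 4*b + x*(b^2 - 2*b - 8) + 16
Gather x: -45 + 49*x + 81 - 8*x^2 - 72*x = -8*x^2 - 23*x + 36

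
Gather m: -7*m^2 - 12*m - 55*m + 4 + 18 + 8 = -7*m^2 - 67*m + 30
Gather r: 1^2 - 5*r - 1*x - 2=-5*r - x - 1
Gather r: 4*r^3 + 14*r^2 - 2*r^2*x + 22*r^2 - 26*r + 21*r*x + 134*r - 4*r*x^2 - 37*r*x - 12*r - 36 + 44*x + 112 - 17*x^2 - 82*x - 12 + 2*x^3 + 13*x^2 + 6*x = 4*r^3 + r^2*(36 - 2*x) + r*(-4*x^2 - 16*x + 96) + 2*x^3 - 4*x^2 - 32*x + 64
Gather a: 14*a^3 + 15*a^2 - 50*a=14*a^3 + 15*a^2 - 50*a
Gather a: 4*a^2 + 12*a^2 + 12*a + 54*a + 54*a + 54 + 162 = 16*a^2 + 120*a + 216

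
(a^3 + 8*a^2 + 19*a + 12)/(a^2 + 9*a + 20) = (a^2 + 4*a + 3)/(a + 5)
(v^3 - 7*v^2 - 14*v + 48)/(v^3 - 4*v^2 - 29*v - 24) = (v - 2)/(v + 1)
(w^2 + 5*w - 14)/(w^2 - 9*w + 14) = (w + 7)/(w - 7)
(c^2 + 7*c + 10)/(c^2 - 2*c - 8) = (c + 5)/(c - 4)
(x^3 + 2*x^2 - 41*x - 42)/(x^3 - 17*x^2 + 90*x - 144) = (x^2 + 8*x + 7)/(x^2 - 11*x + 24)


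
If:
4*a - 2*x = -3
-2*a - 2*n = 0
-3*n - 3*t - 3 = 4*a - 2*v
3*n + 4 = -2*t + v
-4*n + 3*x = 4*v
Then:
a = 57/68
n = -57/68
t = 59/68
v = 219/68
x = 54/17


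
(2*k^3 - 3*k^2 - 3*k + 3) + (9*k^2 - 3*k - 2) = 2*k^3 + 6*k^2 - 6*k + 1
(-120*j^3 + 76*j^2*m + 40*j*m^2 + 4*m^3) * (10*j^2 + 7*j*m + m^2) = -1200*j^5 - 80*j^4*m + 812*j^3*m^2 + 396*j^2*m^3 + 68*j*m^4 + 4*m^5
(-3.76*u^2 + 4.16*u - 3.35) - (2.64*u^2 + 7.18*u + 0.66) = -6.4*u^2 - 3.02*u - 4.01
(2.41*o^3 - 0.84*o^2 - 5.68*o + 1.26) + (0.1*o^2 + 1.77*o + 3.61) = 2.41*o^3 - 0.74*o^2 - 3.91*o + 4.87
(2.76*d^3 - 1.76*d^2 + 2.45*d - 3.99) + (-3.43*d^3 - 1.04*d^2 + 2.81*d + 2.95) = -0.67*d^3 - 2.8*d^2 + 5.26*d - 1.04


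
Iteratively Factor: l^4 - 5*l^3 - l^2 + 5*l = (l + 1)*(l^3 - 6*l^2 + 5*l) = (l - 5)*(l + 1)*(l^2 - l) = l*(l - 5)*(l + 1)*(l - 1)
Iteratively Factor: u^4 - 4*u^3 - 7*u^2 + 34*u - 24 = (u - 4)*(u^3 - 7*u + 6) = (u - 4)*(u + 3)*(u^2 - 3*u + 2) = (u - 4)*(u - 1)*(u + 3)*(u - 2)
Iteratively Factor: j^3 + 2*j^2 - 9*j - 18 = (j - 3)*(j^2 + 5*j + 6) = (j - 3)*(j + 3)*(j + 2)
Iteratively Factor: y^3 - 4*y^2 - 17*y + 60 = (y - 3)*(y^2 - y - 20) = (y - 5)*(y - 3)*(y + 4)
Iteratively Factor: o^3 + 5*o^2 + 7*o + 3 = (o + 1)*(o^2 + 4*o + 3) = (o + 1)^2*(o + 3)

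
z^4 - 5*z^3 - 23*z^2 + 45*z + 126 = (z - 7)*(z - 3)*(z + 2)*(z + 3)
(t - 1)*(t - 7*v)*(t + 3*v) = t^3 - 4*t^2*v - t^2 - 21*t*v^2 + 4*t*v + 21*v^2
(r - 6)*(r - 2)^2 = r^3 - 10*r^2 + 28*r - 24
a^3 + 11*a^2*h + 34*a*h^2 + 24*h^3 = (a + h)*(a + 4*h)*(a + 6*h)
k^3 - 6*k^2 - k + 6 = (k - 6)*(k - 1)*(k + 1)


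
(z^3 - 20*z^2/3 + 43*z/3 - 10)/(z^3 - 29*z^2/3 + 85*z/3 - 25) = (z - 2)/(z - 5)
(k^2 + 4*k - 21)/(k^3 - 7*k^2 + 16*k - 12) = (k + 7)/(k^2 - 4*k + 4)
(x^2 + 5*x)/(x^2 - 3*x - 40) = x/(x - 8)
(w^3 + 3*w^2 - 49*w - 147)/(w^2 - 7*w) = w + 10 + 21/w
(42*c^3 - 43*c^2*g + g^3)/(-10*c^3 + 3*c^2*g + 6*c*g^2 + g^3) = (-42*c^2 + c*g + g^2)/(10*c^2 + 7*c*g + g^2)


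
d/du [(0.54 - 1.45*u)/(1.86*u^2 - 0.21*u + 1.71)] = (2.697*u^2 - 2.0088*u - 2.3661)/(3.4596*u^4 - 0.7812*u^3 + 6.4053*u^2 - 0.7182*u + 2.9241)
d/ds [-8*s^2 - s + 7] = -16*s - 1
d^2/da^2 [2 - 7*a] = 0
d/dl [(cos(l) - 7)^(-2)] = 2*sin(l)/(cos(l) - 7)^3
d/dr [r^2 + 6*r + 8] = 2*r + 6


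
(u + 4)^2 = u^2 + 8*u + 16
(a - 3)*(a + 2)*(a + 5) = a^3 + 4*a^2 - 11*a - 30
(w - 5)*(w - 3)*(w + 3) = w^3 - 5*w^2 - 9*w + 45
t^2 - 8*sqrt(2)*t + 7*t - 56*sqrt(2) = (t + 7)*(t - 8*sqrt(2))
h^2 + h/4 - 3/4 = (h - 3/4)*(h + 1)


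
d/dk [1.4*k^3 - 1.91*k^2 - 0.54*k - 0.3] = 4.2*k^2 - 3.82*k - 0.54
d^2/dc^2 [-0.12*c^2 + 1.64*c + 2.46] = -0.240000000000000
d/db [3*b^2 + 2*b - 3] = 6*b + 2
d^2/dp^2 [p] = 0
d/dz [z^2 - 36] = 2*z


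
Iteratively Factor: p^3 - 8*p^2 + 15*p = (p - 5)*(p^2 - 3*p) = (p - 5)*(p - 3)*(p)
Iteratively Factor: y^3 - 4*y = (y - 2)*(y^2 + 2*y) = (y - 2)*(y + 2)*(y)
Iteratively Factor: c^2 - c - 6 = (c - 3)*(c + 2)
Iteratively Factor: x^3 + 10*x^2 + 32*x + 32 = (x + 2)*(x^2 + 8*x + 16) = (x + 2)*(x + 4)*(x + 4)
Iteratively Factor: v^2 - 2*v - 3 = (v - 3)*(v + 1)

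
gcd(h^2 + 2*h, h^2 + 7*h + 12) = 1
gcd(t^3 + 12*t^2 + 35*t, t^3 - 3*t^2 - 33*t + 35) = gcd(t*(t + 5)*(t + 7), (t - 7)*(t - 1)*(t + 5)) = t + 5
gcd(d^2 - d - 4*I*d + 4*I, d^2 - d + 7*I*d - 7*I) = d - 1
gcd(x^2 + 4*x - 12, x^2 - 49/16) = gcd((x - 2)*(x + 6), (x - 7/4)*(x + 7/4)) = 1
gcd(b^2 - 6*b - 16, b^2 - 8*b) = b - 8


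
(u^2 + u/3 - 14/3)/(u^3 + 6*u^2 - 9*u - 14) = (u + 7/3)/(u^2 + 8*u + 7)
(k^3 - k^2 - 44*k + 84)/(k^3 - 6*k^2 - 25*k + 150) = (k^2 + 5*k - 14)/(k^2 - 25)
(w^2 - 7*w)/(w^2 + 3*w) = (w - 7)/(w + 3)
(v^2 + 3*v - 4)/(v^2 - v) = (v + 4)/v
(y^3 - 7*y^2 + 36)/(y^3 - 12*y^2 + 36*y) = (y^2 - y - 6)/(y*(y - 6))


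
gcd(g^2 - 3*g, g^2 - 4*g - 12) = 1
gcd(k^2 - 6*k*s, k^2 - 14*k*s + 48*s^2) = -k + 6*s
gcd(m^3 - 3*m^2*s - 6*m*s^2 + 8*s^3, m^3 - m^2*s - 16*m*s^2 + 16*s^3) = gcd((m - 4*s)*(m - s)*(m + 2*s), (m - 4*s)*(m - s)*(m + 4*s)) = m^2 - 5*m*s + 4*s^2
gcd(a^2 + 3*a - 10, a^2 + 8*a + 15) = a + 5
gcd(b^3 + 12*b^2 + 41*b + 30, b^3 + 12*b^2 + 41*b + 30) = b^3 + 12*b^2 + 41*b + 30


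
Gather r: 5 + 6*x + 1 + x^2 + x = x^2 + 7*x + 6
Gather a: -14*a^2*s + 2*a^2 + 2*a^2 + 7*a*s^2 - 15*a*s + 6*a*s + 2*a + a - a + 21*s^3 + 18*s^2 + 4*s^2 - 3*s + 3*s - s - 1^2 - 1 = a^2*(4 - 14*s) + a*(7*s^2 - 9*s + 2) + 21*s^3 + 22*s^2 - s - 2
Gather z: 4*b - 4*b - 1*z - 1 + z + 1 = 0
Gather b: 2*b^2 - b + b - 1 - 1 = 2*b^2 - 2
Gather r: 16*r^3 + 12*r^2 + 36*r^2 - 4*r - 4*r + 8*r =16*r^3 + 48*r^2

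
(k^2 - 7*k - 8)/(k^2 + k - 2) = (k^2 - 7*k - 8)/(k^2 + k - 2)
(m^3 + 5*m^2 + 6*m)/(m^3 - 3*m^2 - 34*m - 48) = m/(m - 8)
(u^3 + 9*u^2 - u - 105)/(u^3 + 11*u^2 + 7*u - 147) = (u + 5)/(u + 7)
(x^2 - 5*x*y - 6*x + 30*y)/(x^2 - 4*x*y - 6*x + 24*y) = (x - 5*y)/(x - 4*y)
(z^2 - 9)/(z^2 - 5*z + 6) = (z + 3)/(z - 2)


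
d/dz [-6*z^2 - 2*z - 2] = -12*z - 2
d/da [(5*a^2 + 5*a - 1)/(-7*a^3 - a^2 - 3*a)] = (35*a^4 + 70*a^3 - 31*a^2 - 2*a - 3)/(a^2*(49*a^4 + 14*a^3 + 43*a^2 + 6*a + 9))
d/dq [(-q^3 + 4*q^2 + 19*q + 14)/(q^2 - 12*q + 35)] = (-q^2 + 10*q + 17)/(q^2 - 10*q + 25)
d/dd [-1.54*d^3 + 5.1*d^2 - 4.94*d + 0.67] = -4.62*d^2 + 10.2*d - 4.94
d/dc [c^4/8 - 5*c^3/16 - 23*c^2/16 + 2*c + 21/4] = c^3/2 - 15*c^2/16 - 23*c/8 + 2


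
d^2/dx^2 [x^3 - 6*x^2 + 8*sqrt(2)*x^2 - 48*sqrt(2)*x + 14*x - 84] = 6*x - 12 + 16*sqrt(2)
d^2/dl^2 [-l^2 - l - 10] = -2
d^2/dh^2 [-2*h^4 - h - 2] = -24*h^2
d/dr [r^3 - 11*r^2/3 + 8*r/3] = 3*r^2 - 22*r/3 + 8/3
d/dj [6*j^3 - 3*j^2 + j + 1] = 18*j^2 - 6*j + 1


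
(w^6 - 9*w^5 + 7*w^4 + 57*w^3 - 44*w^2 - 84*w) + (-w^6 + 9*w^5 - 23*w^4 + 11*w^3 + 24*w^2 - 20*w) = -16*w^4 + 68*w^3 - 20*w^2 - 104*w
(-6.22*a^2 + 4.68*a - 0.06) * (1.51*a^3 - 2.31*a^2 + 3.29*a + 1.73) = -9.3922*a^5 + 21.435*a^4 - 31.3652*a^3 + 4.7752*a^2 + 7.899*a - 0.1038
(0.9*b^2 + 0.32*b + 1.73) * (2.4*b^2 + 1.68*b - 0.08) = 2.16*b^4 + 2.28*b^3 + 4.6176*b^2 + 2.8808*b - 0.1384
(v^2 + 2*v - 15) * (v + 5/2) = v^3 + 9*v^2/2 - 10*v - 75/2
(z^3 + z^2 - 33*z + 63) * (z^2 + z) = z^5 + 2*z^4 - 32*z^3 + 30*z^2 + 63*z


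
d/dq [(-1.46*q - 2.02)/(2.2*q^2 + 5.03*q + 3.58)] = (3.212*q^2 + 8.888*q + 4.9338)/(4.84*q^4 + 22.132*q^3 + 41.0529*q^2 + 36.0148*q + 12.8164)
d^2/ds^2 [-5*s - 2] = 0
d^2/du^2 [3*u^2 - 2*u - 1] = 6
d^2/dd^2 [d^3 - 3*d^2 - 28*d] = 6*d - 6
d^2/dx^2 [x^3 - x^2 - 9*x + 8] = 6*x - 2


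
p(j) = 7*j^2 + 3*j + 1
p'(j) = 14*j + 3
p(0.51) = 4.35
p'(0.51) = 10.14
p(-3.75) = 88.19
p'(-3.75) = -49.50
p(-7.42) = 364.13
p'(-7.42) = -100.88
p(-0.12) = 0.74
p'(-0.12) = 1.32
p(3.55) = 99.87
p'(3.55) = 52.70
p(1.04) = 11.69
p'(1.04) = 17.56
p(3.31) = 87.62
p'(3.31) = 49.34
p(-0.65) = 2.01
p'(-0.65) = -6.10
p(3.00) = 73.00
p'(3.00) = 45.00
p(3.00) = 73.00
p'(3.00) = 45.00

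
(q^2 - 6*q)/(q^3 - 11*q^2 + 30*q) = 1/(q - 5)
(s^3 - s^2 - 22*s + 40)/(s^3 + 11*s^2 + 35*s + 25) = (s^2 - 6*s + 8)/(s^2 + 6*s + 5)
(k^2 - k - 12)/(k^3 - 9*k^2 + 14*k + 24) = (k + 3)/(k^2 - 5*k - 6)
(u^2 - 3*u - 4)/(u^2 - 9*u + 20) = (u + 1)/(u - 5)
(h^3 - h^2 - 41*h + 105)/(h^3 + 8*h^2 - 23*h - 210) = (h - 3)/(h + 6)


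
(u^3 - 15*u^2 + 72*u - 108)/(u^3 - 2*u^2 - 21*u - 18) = (u^2 - 9*u + 18)/(u^2 + 4*u + 3)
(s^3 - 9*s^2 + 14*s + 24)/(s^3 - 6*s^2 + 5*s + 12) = (s - 6)/(s - 3)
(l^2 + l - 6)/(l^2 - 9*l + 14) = (l + 3)/(l - 7)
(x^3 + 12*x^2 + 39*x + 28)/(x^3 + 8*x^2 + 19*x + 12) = (x + 7)/(x + 3)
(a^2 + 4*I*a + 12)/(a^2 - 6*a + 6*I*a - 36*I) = (a - 2*I)/(a - 6)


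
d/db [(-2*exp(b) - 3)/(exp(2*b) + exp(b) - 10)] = ((2*exp(b) + 1)*(2*exp(b) + 3) - 2*exp(2*b) - 2*exp(b) + 20)*exp(b)/(exp(2*b) + exp(b) - 10)^2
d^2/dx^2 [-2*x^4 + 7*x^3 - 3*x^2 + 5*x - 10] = -24*x^2 + 42*x - 6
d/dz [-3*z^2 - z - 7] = -6*z - 1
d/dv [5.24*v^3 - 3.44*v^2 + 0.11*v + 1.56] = 15.72*v^2 - 6.88*v + 0.11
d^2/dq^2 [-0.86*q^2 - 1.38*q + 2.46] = -1.72000000000000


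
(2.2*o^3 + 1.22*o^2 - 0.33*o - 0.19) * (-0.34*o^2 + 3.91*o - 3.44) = -0.748*o^5 + 8.1872*o^4 - 2.6856*o^3 - 5.4225*o^2 + 0.3923*o + 0.6536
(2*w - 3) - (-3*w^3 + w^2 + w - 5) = 3*w^3 - w^2 + w + 2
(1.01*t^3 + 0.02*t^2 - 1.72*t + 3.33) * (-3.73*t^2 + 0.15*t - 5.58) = -3.7673*t^5 + 0.0769*t^4 + 0.7828*t^3 - 12.7905*t^2 + 10.0971*t - 18.5814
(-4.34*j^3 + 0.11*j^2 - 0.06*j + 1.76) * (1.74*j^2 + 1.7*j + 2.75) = -7.5516*j^5 - 7.1866*j^4 - 11.8524*j^3 + 3.2629*j^2 + 2.827*j + 4.84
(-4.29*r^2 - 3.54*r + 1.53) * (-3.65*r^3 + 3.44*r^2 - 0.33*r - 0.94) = 15.6585*r^5 - 1.8366*r^4 - 16.3464*r^3 + 10.464*r^2 + 2.8227*r - 1.4382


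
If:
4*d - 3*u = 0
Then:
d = 3*u/4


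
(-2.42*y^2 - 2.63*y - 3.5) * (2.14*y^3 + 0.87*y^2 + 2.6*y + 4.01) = -5.1788*y^5 - 7.7336*y^4 - 16.0701*y^3 - 19.5872*y^2 - 19.6463*y - 14.035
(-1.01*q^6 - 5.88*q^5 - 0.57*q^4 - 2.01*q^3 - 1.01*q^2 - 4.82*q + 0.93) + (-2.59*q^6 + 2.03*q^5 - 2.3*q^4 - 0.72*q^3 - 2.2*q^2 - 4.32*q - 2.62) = -3.6*q^6 - 3.85*q^5 - 2.87*q^4 - 2.73*q^3 - 3.21*q^2 - 9.14*q - 1.69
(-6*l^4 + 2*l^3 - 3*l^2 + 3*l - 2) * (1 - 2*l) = 12*l^5 - 10*l^4 + 8*l^3 - 9*l^2 + 7*l - 2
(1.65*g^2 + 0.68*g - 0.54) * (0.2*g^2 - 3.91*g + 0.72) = 0.33*g^4 - 6.3155*g^3 - 1.5788*g^2 + 2.601*g - 0.3888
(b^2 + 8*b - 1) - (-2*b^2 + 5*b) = 3*b^2 + 3*b - 1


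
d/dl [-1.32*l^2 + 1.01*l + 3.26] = 1.01 - 2.64*l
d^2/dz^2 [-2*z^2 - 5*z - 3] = -4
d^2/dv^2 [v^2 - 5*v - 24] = 2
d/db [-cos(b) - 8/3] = sin(b)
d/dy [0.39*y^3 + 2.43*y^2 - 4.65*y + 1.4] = 1.17*y^2 + 4.86*y - 4.65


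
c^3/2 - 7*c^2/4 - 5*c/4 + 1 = (c/2 + 1/2)*(c - 4)*(c - 1/2)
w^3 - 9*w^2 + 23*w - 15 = (w - 5)*(w - 3)*(w - 1)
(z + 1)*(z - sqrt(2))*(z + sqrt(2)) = z^3 + z^2 - 2*z - 2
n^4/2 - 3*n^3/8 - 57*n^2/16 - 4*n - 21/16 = (n/2 + 1/2)*(n - 7/2)*(n + 3/4)*(n + 1)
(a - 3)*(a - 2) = a^2 - 5*a + 6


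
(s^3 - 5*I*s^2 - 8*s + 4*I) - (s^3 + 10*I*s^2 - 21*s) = -15*I*s^2 + 13*s + 4*I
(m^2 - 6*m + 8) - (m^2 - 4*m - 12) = 20 - 2*m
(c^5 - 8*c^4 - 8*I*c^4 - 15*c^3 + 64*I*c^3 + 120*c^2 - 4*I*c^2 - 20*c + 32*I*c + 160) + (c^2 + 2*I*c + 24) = c^5 - 8*c^4 - 8*I*c^4 - 15*c^3 + 64*I*c^3 + 121*c^2 - 4*I*c^2 - 20*c + 34*I*c + 184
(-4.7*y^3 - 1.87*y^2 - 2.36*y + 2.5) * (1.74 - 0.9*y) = 4.23*y^4 - 6.495*y^3 - 1.1298*y^2 - 6.3564*y + 4.35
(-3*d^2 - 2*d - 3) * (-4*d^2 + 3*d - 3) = 12*d^4 - d^3 + 15*d^2 - 3*d + 9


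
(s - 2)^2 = s^2 - 4*s + 4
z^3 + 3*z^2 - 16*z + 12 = (z - 2)*(z - 1)*(z + 6)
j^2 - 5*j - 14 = (j - 7)*(j + 2)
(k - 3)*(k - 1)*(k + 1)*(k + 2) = k^4 - k^3 - 7*k^2 + k + 6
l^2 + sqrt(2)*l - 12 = (l - 2*sqrt(2))*(l + 3*sqrt(2))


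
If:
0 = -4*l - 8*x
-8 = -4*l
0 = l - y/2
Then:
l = 2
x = -1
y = 4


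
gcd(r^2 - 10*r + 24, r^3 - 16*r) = r - 4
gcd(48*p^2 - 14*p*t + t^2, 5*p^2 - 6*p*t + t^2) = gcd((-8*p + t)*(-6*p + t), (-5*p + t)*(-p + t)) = 1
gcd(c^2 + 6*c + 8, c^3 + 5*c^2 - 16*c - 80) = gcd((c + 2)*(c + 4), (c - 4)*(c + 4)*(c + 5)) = c + 4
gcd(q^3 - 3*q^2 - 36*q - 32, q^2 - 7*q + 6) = 1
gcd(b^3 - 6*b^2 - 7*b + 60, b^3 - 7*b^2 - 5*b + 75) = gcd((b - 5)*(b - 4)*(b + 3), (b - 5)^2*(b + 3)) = b^2 - 2*b - 15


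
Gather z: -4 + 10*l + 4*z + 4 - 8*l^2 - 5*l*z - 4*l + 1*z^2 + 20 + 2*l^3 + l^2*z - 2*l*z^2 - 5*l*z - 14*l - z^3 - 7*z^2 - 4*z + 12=2*l^3 - 8*l^2 - 8*l - z^3 + z^2*(-2*l - 6) + z*(l^2 - 10*l) + 32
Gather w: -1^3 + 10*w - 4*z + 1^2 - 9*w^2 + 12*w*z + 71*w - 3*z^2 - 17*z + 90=-9*w^2 + w*(12*z + 81) - 3*z^2 - 21*z + 90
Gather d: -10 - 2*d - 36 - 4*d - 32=-6*d - 78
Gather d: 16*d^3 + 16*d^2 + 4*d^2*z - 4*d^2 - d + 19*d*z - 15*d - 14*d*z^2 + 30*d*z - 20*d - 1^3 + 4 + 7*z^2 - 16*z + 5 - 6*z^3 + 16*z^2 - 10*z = 16*d^3 + d^2*(4*z + 12) + d*(-14*z^2 + 49*z - 36) - 6*z^3 + 23*z^2 - 26*z + 8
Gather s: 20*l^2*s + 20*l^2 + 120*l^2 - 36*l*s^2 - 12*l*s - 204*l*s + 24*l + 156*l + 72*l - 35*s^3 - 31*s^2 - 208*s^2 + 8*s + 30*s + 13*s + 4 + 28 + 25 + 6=140*l^2 + 252*l - 35*s^3 + s^2*(-36*l - 239) + s*(20*l^2 - 216*l + 51) + 63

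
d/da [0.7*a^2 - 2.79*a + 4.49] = 1.4*a - 2.79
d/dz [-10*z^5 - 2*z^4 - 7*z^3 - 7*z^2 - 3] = z*(-50*z^3 - 8*z^2 - 21*z - 14)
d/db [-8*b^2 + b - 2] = 1 - 16*b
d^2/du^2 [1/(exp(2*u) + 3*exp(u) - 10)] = (2*(2*exp(u) + 3)^2*exp(u) - (4*exp(u) + 3)*(exp(2*u) + 3*exp(u) - 10))*exp(u)/(exp(2*u) + 3*exp(u) - 10)^3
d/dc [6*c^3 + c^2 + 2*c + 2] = 18*c^2 + 2*c + 2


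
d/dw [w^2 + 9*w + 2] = 2*w + 9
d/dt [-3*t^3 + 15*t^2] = 3*t*(10 - 3*t)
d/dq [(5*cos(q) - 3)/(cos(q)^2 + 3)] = (5*cos(q)^2 - 6*cos(q) - 15)*sin(q)/((sin(q) - 2)^2*(sin(q) + 2)^2)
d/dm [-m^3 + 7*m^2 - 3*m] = -3*m^2 + 14*m - 3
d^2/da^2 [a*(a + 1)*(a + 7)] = 6*a + 16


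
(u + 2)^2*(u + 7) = u^3 + 11*u^2 + 32*u + 28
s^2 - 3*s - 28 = (s - 7)*(s + 4)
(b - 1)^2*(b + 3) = b^3 + b^2 - 5*b + 3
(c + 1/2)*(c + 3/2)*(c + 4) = c^3 + 6*c^2 + 35*c/4 + 3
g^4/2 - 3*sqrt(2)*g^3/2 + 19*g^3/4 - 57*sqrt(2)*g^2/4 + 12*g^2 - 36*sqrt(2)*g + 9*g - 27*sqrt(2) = (g/2 + 1)*(g + 3/2)*(g + 6)*(g - 3*sqrt(2))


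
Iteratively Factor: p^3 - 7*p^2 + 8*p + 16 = (p - 4)*(p^2 - 3*p - 4) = (p - 4)*(p + 1)*(p - 4)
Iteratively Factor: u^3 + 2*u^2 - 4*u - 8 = (u + 2)*(u^2 - 4) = (u - 2)*(u + 2)*(u + 2)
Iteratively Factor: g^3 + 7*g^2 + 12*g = (g + 4)*(g^2 + 3*g) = (g + 3)*(g + 4)*(g)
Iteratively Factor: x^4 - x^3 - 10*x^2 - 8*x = (x + 2)*(x^3 - 3*x^2 - 4*x) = (x + 1)*(x + 2)*(x^2 - 4*x) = (x - 4)*(x + 1)*(x + 2)*(x)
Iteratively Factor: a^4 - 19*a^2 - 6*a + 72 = (a - 2)*(a^3 + 2*a^2 - 15*a - 36) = (a - 2)*(a + 3)*(a^2 - a - 12) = (a - 4)*(a - 2)*(a + 3)*(a + 3)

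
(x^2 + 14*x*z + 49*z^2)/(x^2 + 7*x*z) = (x + 7*z)/x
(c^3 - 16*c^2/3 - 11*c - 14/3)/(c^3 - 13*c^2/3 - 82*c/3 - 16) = (c^2 - 6*c - 7)/(c^2 - 5*c - 24)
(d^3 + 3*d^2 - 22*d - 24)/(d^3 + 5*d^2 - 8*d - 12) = (d - 4)/(d - 2)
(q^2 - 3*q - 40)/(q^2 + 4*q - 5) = (q - 8)/(q - 1)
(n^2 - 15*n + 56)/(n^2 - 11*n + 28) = (n - 8)/(n - 4)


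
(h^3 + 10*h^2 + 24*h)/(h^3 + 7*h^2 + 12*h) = (h + 6)/(h + 3)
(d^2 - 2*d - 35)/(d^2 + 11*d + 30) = (d - 7)/(d + 6)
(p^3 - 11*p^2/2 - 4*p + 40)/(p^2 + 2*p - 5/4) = 2*(p^2 - 8*p + 16)/(2*p - 1)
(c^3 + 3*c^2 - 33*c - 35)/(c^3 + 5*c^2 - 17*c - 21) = (c - 5)/(c - 3)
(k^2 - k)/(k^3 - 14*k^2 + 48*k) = (k - 1)/(k^2 - 14*k + 48)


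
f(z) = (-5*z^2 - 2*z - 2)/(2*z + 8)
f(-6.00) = 42.50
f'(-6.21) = 5.08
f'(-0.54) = 0.59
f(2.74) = -3.34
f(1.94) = -2.08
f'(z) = (-10*z - 2)/(2*z + 8) - 2*(-5*z^2 - 2*z - 2)/(2*z + 8)^2 = (-5*z^2 - 40*z - 6)/(2*(z^2 + 8*z + 16))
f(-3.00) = -20.50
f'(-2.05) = 7.23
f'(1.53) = -1.29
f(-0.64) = -0.41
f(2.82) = -3.48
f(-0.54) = -0.34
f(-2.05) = -4.85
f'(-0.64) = 0.78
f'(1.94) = -1.45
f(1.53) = -1.52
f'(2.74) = -1.69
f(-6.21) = 41.27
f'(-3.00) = 34.50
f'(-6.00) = 6.75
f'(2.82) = -1.70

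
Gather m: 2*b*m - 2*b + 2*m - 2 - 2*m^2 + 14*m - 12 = -2*b - 2*m^2 + m*(2*b + 16) - 14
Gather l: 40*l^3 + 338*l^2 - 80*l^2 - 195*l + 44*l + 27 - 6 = 40*l^3 + 258*l^2 - 151*l + 21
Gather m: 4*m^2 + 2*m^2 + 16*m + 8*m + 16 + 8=6*m^2 + 24*m + 24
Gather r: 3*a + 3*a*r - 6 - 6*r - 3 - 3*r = 3*a + r*(3*a - 9) - 9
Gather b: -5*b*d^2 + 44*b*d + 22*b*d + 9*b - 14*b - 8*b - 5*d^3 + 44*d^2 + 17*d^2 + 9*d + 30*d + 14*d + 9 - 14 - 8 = b*(-5*d^2 + 66*d - 13) - 5*d^3 + 61*d^2 + 53*d - 13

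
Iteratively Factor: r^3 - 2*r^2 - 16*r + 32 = (r - 4)*(r^2 + 2*r - 8) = (r - 4)*(r - 2)*(r + 4)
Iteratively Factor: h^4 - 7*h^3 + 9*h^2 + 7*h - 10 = (h - 5)*(h^3 - 2*h^2 - h + 2) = (h - 5)*(h - 2)*(h^2 - 1) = (h - 5)*(h - 2)*(h - 1)*(h + 1)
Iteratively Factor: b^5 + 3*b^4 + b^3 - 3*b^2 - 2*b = (b + 1)*(b^4 + 2*b^3 - b^2 - 2*b) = (b + 1)^2*(b^3 + b^2 - 2*b) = (b - 1)*(b + 1)^2*(b^2 + 2*b) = b*(b - 1)*(b + 1)^2*(b + 2)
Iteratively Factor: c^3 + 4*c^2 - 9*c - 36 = (c + 4)*(c^2 - 9) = (c - 3)*(c + 4)*(c + 3)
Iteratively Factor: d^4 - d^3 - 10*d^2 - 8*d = (d - 4)*(d^3 + 3*d^2 + 2*d) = (d - 4)*(d + 1)*(d^2 + 2*d) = d*(d - 4)*(d + 1)*(d + 2)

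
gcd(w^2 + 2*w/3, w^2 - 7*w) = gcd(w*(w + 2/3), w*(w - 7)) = w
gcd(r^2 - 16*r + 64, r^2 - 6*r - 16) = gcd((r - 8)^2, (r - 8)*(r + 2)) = r - 8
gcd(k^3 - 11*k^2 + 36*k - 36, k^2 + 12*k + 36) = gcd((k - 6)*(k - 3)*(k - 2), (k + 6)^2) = 1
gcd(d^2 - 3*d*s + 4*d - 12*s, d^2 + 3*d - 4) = d + 4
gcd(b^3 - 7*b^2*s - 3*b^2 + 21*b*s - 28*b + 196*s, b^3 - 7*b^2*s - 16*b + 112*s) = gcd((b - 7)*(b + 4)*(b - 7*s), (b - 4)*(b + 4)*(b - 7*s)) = -b^2 + 7*b*s - 4*b + 28*s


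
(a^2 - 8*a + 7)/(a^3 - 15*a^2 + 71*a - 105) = (a - 1)/(a^2 - 8*a + 15)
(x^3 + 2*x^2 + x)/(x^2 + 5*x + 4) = x*(x + 1)/(x + 4)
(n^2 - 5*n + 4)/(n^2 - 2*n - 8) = (n - 1)/(n + 2)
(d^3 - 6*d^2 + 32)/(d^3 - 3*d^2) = (d^3 - 6*d^2 + 32)/(d^2*(d - 3))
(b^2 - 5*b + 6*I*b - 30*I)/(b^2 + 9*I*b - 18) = (b - 5)/(b + 3*I)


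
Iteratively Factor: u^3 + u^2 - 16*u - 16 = (u + 1)*(u^2 - 16) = (u - 4)*(u + 1)*(u + 4)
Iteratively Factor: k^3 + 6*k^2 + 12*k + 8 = (k + 2)*(k^2 + 4*k + 4) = (k + 2)^2*(k + 2)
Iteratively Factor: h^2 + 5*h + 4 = (h + 1)*(h + 4)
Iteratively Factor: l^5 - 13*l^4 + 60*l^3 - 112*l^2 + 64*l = (l - 1)*(l^4 - 12*l^3 + 48*l^2 - 64*l) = (l - 4)*(l - 1)*(l^3 - 8*l^2 + 16*l) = l*(l - 4)*(l - 1)*(l^2 - 8*l + 16) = l*(l - 4)^2*(l - 1)*(l - 4)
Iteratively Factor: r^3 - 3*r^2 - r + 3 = (r + 1)*(r^2 - 4*r + 3) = (r - 3)*(r + 1)*(r - 1)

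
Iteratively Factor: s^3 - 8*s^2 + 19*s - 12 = (s - 3)*(s^2 - 5*s + 4) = (s - 4)*(s - 3)*(s - 1)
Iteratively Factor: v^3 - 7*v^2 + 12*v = (v - 3)*(v^2 - 4*v) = (v - 4)*(v - 3)*(v)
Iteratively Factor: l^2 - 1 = (l + 1)*(l - 1)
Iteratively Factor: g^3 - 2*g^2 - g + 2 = (g - 1)*(g^2 - g - 2) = (g - 2)*(g - 1)*(g + 1)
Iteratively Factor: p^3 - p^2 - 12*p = (p)*(p^2 - p - 12) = p*(p + 3)*(p - 4)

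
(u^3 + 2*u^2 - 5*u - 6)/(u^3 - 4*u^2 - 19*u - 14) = (u^2 + u - 6)/(u^2 - 5*u - 14)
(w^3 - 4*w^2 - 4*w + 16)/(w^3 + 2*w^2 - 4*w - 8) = (w - 4)/(w + 2)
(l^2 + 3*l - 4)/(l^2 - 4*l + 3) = (l + 4)/(l - 3)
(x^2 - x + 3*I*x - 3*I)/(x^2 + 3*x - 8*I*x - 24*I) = (x^2 + x*(-1 + 3*I) - 3*I)/(x^2 + x*(3 - 8*I) - 24*I)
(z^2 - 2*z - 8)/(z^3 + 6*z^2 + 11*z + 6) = (z - 4)/(z^2 + 4*z + 3)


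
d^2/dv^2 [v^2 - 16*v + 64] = 2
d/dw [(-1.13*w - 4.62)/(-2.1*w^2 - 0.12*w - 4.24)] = (-2.373*w^2 - 19.404*w + 4.2368)/(4.41*w^4 + 0.504*w^3 + 17.8224*w^2 + 1.0176*w + 17.9776)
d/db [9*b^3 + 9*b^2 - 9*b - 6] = 27*b^2 + 18*b - 9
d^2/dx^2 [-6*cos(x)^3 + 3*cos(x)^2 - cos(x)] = 11*cos(x)/2 - 6*cos(2*x) + 27*cos(3*x)/2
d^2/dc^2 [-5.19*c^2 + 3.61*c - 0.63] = -10.3800000000000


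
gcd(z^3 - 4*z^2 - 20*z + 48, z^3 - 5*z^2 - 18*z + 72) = z^2 - 2*z - 24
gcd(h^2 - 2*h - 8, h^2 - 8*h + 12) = 1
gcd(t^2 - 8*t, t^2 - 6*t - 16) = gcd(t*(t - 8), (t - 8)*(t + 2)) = t - 8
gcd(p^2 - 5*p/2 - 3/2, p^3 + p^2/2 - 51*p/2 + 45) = p - 3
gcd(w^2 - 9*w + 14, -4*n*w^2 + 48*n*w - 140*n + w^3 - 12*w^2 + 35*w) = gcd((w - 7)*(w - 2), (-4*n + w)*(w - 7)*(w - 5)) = w - 7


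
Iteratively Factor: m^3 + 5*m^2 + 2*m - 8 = (m - 1)*(m^2 + 6*m + 8) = (m - 1)*(m + 2)*(m + 4)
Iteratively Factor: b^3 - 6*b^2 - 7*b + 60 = (b + 3)*(b^2 - 9*b + 20) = (b - 4)*(b + 3)*(b - 5)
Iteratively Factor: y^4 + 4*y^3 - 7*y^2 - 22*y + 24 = (y + 4)*(y^3 - 7*y + 6) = (y - 2)*(y + 4)*(y^2 + 2*y - 3) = (y - 2)*(y + 3)*(y + 4)*(y - 1)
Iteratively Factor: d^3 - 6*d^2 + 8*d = (d)*(d^2 - 6*d + 8) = d*(d - 2)*(d - 4)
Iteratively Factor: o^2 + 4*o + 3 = (o + 3)*(o + 1)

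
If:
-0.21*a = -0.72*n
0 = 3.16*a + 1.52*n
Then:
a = 0.00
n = 0.00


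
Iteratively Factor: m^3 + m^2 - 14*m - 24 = (m + 2)*(m^2 - m - 12) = (m - 4)*(m + 2)*(m + 3)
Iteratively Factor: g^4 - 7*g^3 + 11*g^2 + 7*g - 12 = (g - 3)*(g^3 - 4*g^2 - g + 4) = (g - 4)*(g - 3)*(g^2 - 1) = (g - 4)*(g - 3)*(g - 1)*(g + 1)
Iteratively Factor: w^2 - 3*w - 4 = (w - 4)*(w + 1)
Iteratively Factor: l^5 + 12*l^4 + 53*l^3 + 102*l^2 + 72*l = (l)*(l^4 + 12*l^3 + 53*l^2 + 102*l + 72) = l*(l + 3)*(l^3 + 9*l^2 + 26*l + 24) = l*(l + 3)^2*(l^2 + 6*l + 8) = l*(l + 3)^2*(l + 4)*(l + 2)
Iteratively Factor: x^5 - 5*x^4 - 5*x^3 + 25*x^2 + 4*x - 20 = (x - 1)*(x^4 - 4*x^3 - 9*x^2 + 16*x + 20) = (x - 1)*(x + 2)*(x^3 - 6*x^2 + 3*x + 10) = (x - 5)*(x - 1)*(x + 2)*(x^2 - x - 2) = (x - 5)*(x - 1)*(x + 1)*(x + 2)*(x - 2)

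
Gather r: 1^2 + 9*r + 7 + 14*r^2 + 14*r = 14*r^2 + 23*r + 8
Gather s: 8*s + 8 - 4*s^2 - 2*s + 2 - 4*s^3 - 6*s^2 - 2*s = -4*s^3 - 10*s^2 + 4*s + 10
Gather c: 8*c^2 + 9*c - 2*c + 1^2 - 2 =8*c^2 + 7*c - 1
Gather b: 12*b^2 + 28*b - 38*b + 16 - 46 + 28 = 12*b^2 - 10*b - 2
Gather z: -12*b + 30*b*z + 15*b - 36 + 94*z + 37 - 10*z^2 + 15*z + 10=3*b - 10*z^2 + z*(30*b + 109) + 11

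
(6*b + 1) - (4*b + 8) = 2*b - 7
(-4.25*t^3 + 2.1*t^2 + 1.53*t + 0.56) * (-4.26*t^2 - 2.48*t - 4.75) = 18.105*t^5 + 1.594*t^4 + 8.4617*t^3 - 16.155*t^2 - 8.6563*t - 2.66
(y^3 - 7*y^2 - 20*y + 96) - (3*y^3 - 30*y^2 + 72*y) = -2*y^3 + 23*y^2 - 92*y + 96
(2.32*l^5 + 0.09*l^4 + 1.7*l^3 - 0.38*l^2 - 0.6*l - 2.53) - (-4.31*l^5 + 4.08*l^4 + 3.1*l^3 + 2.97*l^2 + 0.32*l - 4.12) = 6.63*l^5 - 3.99*l^4 - 1.4*l^3 - 3.35*l^2 - 0.92*l + 1.59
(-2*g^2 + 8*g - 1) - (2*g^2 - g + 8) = -4*g^2 + 9*g - 9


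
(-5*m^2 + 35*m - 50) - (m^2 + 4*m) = -6*m^2 + 31*m - 50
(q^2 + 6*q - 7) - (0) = q^2 + 6*q - 7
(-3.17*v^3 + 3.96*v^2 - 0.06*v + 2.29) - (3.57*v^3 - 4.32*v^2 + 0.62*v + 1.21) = -6.74*v^3 + 8.28*v^2 - 0.68*v + 1.08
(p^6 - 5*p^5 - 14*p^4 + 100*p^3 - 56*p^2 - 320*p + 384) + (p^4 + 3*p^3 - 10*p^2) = p^6 - 5*p^5 - 13*p^4 + 103*p^3 - 66*p^2 - 320*p + 384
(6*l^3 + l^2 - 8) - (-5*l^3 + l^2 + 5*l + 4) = 11*l^3 - 5*l - 12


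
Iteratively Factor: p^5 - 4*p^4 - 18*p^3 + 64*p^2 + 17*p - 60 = (p - 3)*(p^4 - p^3 - 21*p^2 + p + 20) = (p - 3)*(p + 4)*(p^3 - 5*p^2 - p + 5) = (p - 3)*(p - 1)*(p + 4)*(p^2 - 4*p - 5) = (p - 3)*(p - 1)*(p + 1)*(p + 4)*(p - 5)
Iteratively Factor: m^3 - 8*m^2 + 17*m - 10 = (m - 5)*(m^2 - 3*m + 2) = (m - 5)*(m - 2)*(m - 1)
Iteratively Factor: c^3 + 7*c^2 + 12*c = (c + 3)*(c^2 + 4*c) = (c + 3)*(c + 4)*(c)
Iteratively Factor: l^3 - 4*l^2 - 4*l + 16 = (l - 2)*(l^2 - 2*l - 8) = (l - 2)*(l + 2)*(l - 4)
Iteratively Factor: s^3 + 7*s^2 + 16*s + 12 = (s + 2)*(s^2 + 5*s + 6) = (s + 2)*(s + 3)*(s + 2)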